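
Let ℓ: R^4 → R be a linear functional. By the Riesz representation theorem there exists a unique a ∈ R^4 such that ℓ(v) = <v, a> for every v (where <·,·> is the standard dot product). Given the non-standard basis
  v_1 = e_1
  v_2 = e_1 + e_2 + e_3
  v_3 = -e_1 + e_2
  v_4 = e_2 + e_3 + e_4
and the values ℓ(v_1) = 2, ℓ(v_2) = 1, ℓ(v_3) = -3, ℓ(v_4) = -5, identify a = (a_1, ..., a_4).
a = (2, -1, 0, -4)

Write a = (a_1, ..., a_4) in the standard basis. For each basis vector v_i, ℓ(v_i) = <v_i, a> is a linear equation in the a_j's. Collect the n equations into a matrix system V a = ℓ, where row i of V is v_i (expressed in the standard basis). Since V is invertible (lower-triangular with 1s on the diagonal, up to permutation), solve by back-substitution:
  V =
[[1, 0, 0, 0],
 [1, 1, 1, 0],
 [-1, 1, 0, 0],
 [0, 1, 1, 1]]
  V a = (2, 1, -3, -5)
Solving gives a = (2, -1, 0, -4).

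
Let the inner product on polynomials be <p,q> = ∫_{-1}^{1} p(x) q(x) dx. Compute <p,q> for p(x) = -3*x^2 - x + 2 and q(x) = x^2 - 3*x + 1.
<p,q> = 62/15

Expand the product: p(x)·q(x) = -3*x^4 + 8*x^3 + 2*x^2 - 7*x + 2.
∫_{-1}^{1} of each monomial x^k gives [2/(k+1) if k even, 0 if k odd]. Integrating term-by-term (or equivalently evaluating the antiderivative F(x) = -3*x^5/5 + 2*x^4 + 2*x^3/3 - 7*x^2/2 + 2*x at the endpoints):
  F(1) − F(−1) = 17/30 − (-107/30) = 62/15.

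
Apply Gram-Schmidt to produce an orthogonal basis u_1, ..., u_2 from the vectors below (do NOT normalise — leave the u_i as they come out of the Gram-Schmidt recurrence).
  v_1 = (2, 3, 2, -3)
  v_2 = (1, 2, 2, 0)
Orthogonal basis:
  u_1 = (2, 3, 2, -3)
  u_2 = (1/13, 8/13, 14/13, 18/13)

Apply the Gram-Schmidt recurrence
  u_1 = v_1
  u_i = v_i − Σ_{j<i} ((v_i · u_j) / (u_j · u_j)) · u_j.

Step by step this gives:
  u_1 = (2, 3, 2, -3)
  u_2 = (1/13, 8/13, 14/13, 18/13)

Orthogonality check:
  u_2 · u_1 = 0 (should be 0)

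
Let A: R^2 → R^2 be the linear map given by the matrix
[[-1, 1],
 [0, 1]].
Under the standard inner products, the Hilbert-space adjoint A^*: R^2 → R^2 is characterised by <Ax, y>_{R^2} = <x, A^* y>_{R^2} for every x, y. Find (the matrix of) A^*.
A^* = A^T =
[[-1, 0],
 [1, 1]]

For real matrices with standard dot products, the defining identity <Ax, y> = <x, A^* y> gives (Ax)^T y = x^T (A^*) y, i.e. x^T A^T y = x^T (A^*) y. Since this holds for all x, y, we must have A^* = A^T. Therefore
A^* =
[[-1, 0],
 [1, 1]].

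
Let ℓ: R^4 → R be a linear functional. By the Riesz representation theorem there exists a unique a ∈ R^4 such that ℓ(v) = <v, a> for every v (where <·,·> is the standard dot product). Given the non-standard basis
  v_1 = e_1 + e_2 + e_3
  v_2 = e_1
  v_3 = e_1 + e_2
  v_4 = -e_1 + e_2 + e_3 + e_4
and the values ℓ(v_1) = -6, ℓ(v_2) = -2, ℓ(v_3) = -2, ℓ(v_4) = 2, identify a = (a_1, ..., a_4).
a = (-2, 0, -4, 4)

Write a = (a_1, ..., a_4) in the standard basis. For each basis vector v_i, ℓ(v_i) = <v_i, a> is a linear equation in the a_j's. Collect the n equations into a matrix system V a = ℓ, where row i of V is v_i (expressed in the standard basis). Since V is invertible (lower-triangular with 1s on the diagonal, up to permutation), solve by back-substitution:
  V =
[[1, 1, 1, 0],
 [1, 0, 0, 0],
 [1, 1, 0, 0],
 [-1, 1, 1, 1]]
  V a = (-6, -2, -2, 2)
Solving gives a = (-2, 0, -4, 4).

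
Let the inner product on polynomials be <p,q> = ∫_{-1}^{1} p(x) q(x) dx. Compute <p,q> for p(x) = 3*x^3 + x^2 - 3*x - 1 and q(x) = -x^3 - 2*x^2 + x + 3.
<p,q> = -412/105

Expand the product: p(x)·q(x) = -3*x^6 - 7*x^5 + 4*x^4 + 17*x^3 + 2*x^2 - 10*x - 3.
∫_{-1}^{1} of each monomial x^k gives [2/(k+1) if k even, 0 if k odd]. Integrating term-by-term (or equivalently evaluating the antiderivative F(x) = -3*x^7/7 - 7*x^6/6 + 4*x^5/5 + 17*x^4/4 + 2*x^3/3 - 5*x^2 - 3*x at the endpoints):
  F(1) − F(−1) = -543/140 − (19/420) = -412/105.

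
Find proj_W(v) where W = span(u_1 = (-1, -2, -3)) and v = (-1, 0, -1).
proj_W(v) = (-2/7, -4/7, -6/7)

Set up U = [u_1 | ... | u_1] ∈ R^(3×1). The projector onto W = col(U) is P = U (U^T U)^(-1) U^T.
Compute U^T U =
  [14],
and U^T v = (4).
Solve U^T U · c = U^T v for the coefficients: c = (2/7). The projection is proj_W(v) = U c.
Check: (v - proj_W(v)) · u_1 = 0  (should be 0).
Result: proj_W(v) = (-2/7, -4/7, -6/7).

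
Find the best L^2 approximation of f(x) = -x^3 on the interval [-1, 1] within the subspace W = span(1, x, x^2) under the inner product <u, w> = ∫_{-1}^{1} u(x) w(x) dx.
g(x) = -3*x/5

The best approximation g ∈ W is the orthogonal projection of f onto W. Writing g = a_0 + a_1 x + a_2 x^2, the coefficients solve the normal equations G · a = b where
  G_{ij} = <φ_i, φ_j> and b_i = <f, φ_i>, with φ_0 = 1, φ_1 = x, φ_2 = x^2.
G =
  [2, 0, 2/3]
  [0, 2/3, 0]
  [2/3, 0, 2/5],
b = (0, -2/5, 0).
Solving gives a_0 = 0, a_1 = -3/5, a_2 = 0, so
  g(x) = -3*x/5.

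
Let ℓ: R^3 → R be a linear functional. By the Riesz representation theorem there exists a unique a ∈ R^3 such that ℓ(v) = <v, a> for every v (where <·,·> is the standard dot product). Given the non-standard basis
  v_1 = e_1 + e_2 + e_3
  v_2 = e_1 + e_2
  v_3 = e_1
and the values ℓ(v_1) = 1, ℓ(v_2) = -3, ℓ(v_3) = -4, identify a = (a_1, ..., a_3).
a = (-4, 1, 4)

Write a = (a_1, ..., a_3) in the standard basis. For each basis vector v_i, ℓ(v_i) = <v_i, a> is a linear equation in the a_j's. Collect the n equations into a matrix system V a = ℓ, where row i of V is v_i (expressed in the standard basis). Since V is invertible (lower-triangular with 1s on the diagonal, up to permutation), solve by back-substitution:
  V =
[[1, 1, 1],
 [1, 1, 0],
 [1, 0, 0]]
  V a = (1, -3, -4)
Solving gives a = (-4, 1, 4).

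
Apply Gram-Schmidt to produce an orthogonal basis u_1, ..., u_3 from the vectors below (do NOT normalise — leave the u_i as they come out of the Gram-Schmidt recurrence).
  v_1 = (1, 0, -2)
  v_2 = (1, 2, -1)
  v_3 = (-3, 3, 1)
Orthogonal basis:
  u_1 = (1, 0, -2)
  u_2 = (2/5, 2, 1/5)
  u_3 = (-52/21, 13/21, -26/21)

Apply the Gram-Schmidt recurrence
  u_1 = v_1
  u_i = v_i − Σ_{j<i} ((v_i · u_j) / (u_j · u_j)) · u_j.

Step by step this gives:
  u_1 = (1, 0, -2)
  u_2 = (2/5, 2, 1/5)
  u_3 = (-52/21, 13/21, -26/21)

Orthogonality check:
  u_2 · u_1 = 0 (should be 0)
  u_3 · u_1 = 0 (should be 0)
  u_3 · u_2 = 0 (should be 0)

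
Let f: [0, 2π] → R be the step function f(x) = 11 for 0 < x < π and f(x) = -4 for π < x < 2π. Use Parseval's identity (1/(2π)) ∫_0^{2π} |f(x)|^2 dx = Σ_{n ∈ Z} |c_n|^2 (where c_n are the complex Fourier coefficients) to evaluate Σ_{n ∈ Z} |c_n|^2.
Σ |c_n|^2 = 137/2

Parseval equates the L^2 energy of f (normalised by 1/(2π)) with the ℓ^2 sum of its Fourier coefficients: (1/(2π)) ∫_0^{2π} |f|^2 = Σ |c_n|^2.
Compute the left side: (1/(2π)) [∫_0^π 11^2 dx + ∫_π^{2π} (-4)^2 dx] = (1/(2π)) · (121π + 16π) = (121 + 16)/2 = 137/2.
So Σ_{n ∈ Z} |c_n|^2 = 137/2.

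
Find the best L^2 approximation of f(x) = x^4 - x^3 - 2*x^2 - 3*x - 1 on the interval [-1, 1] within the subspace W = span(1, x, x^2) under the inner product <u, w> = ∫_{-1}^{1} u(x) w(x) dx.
g(x) = -8*x^2/7 - 18*x/5 - 38/35

The best approximation g ∈ W is the orthogonal projection of f onto W. Writing g = a_0 + a_1 x + a_2 x^2, the coefficients solve the normal equations G · a = b where
  G_{ij} = <φ_i, φ_j> and b_i = <f, φ_i>, with φ_0 = 1, φ_1 = x, φ_2 = x^2.
G =
  [2, 0, 2/3]
  [0, 2/3, 0]
  [2/3, 0, 2/5],
b = (-44/15, -12/5, -124/105).
Solving gives a_0 = -38/35, a_1 = -18/5, a_2 = -8/7, so
  g(x) = -8*x^2/7 - 18*x/5 - 38/35.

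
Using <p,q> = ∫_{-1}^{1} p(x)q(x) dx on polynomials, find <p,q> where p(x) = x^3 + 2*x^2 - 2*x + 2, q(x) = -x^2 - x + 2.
<p,q> = 142/15

Expand the product: p(x)·q(x) = -x^5 - 3*x^4 + 2*x^3 + 4*x^2 - 6*x + 4.
∫_{-1}^{1} of each monomial x^k gives [2/(k+1) if k even, 0 if k odd]. Integrating term-by-term (or equivalently evaluating the antiderivative F(x) = -x^6/6 - 3*x^5/5 + x^4/2 + 4*x^3/3 - 3*x^2 + 4*x at the endpoints):
  F(1) − F(−1) = 31/15 − (-37/5) = 142/15.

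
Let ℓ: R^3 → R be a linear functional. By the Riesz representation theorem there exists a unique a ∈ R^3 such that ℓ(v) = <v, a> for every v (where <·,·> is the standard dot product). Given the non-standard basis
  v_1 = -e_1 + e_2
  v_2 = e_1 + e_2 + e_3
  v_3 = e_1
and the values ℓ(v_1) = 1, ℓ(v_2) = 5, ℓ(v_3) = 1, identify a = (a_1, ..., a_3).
a = (1, 2, 2)

Write a = (a_1, ..., a_3) in the standard basis. For each basis vector v_i, ℓ(v_i) = <v_i, a> is a linear equation in the a_j's. Collect the n equations into a matrix system V a = ℓ, where row i of V is v_i (expressed in the standard basis). Since V is invertible (lower-triangular with 1s on the diagonal, up to permutation), solve by back-substitution:
  V =
[[-1, 1, 0],
 [1, 1, 1],
 [1, 0, 0]]
  V a = (1, 5, 1)
Solving gives a = (1, 2, 2).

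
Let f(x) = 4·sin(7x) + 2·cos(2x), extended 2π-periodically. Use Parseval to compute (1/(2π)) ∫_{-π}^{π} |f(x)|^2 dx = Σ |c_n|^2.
Σ |c_n|^2 = 10

Expand |f|^2 and use orthogonality of {sin(nx), cos(mx)} on [-π, π]:
  ∫_{-π}^{π} sin(nx)^2 dx = π, ∫ cos(mx)^2 dx = π, and cross terms integrate to 0.
So ∫_{-π}^{π} f(x)^2 dx = 4^2 · π + 2^2 · π = (16 + 4)π.
Divide by 2π: (16 + 4)/2 = 10.
By Parseval, this equals Σ |c_n|^2.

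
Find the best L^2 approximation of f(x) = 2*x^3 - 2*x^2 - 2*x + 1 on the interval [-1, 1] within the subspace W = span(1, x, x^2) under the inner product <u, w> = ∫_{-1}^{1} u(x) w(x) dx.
g(x) = -2*x^2 - 4*x/5 + 1

The best approximation g ∈ W is the orthogonal projection of f onto W. Writing g = a_0 + a_1 x + a_2 x^2, the coefficients solve the normal equations G · a = b where
  G_{ij} = <φ_i, φ_j> and b_i = <f, φ_i>, with φ_0 = 1, φ_1 = x, φ_2 = x^2.
G =
  [2, 0, 2/3]
  [0, 2/3, 0]
  [2/3, 0, 2/5],
b = (2/3, -8/15, -2/15).
Solving gives a_0 = 1, a_1 = -4/5, a_2 = -2, so
  g(x) = -2*x^2 - 4*x/5 + 1.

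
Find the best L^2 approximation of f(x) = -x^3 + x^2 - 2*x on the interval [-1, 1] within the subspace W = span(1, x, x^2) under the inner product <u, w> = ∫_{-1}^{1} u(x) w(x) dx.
g(x) = x^2 - 13*x/5

The best approximation g ∈ W is the orthogonal projection of f onto W. Writing g = a_0 + a_1 x + a_2 x^2, the coefficients solve the normal equations G · a = b where
  G_{ij} = <φ_i, φ_j> and b_i = <f, φ_i>, with φ_0 = 1, φ_1 = x, φ_2 = x^2.
G =
  [2, 0, 2/3]
  [0, 2/3, 0]
  [2/3, 0, 2/5],
b = (2/3, -26/15, 2/5).
Solving gives a_0 = 0, a_1 = -13/5, a_2 = 1, so
  g(x) = x^2 - 13*x/5.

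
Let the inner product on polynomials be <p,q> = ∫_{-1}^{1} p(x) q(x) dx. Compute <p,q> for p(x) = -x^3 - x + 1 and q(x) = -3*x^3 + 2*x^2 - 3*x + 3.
<p,q> = 1322/105

Expand the product: p(x)·q(x) = 3*x^6 - 2*x^5 + 6*x^4 - 8*x^3 + 5*x^2 - 6*x + 3.
∫_{-1}^{1} of each monomial x^k gives [2/(k+1) if k even, 0 if k odd]. Integrating term-by-term (or equivalently evaluating the antiderivative F(x) = 3*x^7/7 - x^6/3 + 6*x^5/5 - 2*x^4 + 5*x^3/3 - 3*x^2 + 3*x at the endpoints):
  F(1) − F(−1) = 101/105 − (-407/35) = 1322/105.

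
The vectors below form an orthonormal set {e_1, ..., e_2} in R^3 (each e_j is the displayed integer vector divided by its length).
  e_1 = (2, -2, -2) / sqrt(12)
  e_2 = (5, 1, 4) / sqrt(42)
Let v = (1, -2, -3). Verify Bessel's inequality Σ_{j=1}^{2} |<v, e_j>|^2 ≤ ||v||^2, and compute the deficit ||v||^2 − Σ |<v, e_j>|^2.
Σ |<v, e_j>|^2 = 195/14; ||v||^2 = 14; deficit = 1/14

Write each e_j = u_j / sqrt(<u_j, u_j>) where u_j is the displayed integer vector. Then <v, e_j> = <v, u_j> / sqrt(<u_j, u_j>), so |<v, e_j>|^2 = <v, u_j>^2 / <u_j, u_j>.
Coefficients: <v, e_1> = 12/sqrt(12), <v, e_2> = -9/sqrt(42).
Square and sum: Σ |<v, e_j>|^2 = 195/14.
Compute ||v||^2 = v·v = 14.
Deficit = 14 − 195/14 = 1/14 ≥ 0, confirming Bessel's inequality. (The deficit equals ||v − Σ <v,e_j> e_j||^2, the squared distance from v to span{e_j}.)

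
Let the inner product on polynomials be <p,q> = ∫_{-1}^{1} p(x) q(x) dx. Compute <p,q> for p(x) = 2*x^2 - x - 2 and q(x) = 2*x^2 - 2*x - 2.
<p,q> = 28/5

Expand the product: p(x)·q(x) = 4*x^4 - 6*x^3 - 6*x^2 + 6*x + 4.
∫_{-1}^{1} of each monomial x^k gives [2/(k+1) if k even, 0 if k odd]. Integrating term-by-term (or equivalently evaluating the antiderivative F(x) = 4*x^5/5 - 3*x^4/2 - 2*x^3 + 3*x^2 + 4*x at the endpoints):
  F(1) − F(−1) = 43/10 − (-13/10) = 28/5.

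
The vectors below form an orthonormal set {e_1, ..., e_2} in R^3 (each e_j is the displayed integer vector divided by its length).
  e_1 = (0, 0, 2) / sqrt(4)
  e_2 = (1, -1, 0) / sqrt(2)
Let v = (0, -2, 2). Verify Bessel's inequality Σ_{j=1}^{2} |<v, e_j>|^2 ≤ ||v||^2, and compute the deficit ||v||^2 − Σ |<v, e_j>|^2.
Σ |<v, e_j>|^2 = 6; ||v||^2 = 8; deficit = 2

Write each e_j = u_j / sqrt(<u_j, u_j>) where u_j is the displayed integer vector. Then <v, e_j> = <v, u_j> / sqrt(<u_j, u_j>), so |<v, e_j>|^2 = <v, u_j>^2 / <u_j, u_j>.
Coefficients: <v, e_1> = 4/sqrt(4), <v, e_2> = 2/sqrt(2).
Square and sum: Σ |<v, e_j>|^2 = 6.
Compute ||v||^2 = v·v = 8.
Deficit = 8 − 6 = 2 ≥ 0, confirming Bessel's inequality. (The deficit equals ||v − Σ <v,e_j> e_j||^2, the squared distance from v to span{e_j}.)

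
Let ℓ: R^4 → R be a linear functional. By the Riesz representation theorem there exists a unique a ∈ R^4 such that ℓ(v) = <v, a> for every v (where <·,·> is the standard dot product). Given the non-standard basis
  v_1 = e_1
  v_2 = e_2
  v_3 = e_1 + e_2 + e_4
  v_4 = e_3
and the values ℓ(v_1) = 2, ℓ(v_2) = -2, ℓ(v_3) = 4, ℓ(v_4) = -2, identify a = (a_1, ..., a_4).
a = (2, -2, -2, 4)

Write a = (a_1, ..., a_4) in the standard basis. For each basis vector v_i, ℓ(v_i) = <v_i, a> is a linear equation in the a_j's. Collect the n equations into a matrix system V a = ℓ, where row i of V is v_i (expressed in the standard basis). Since V is invertible (lower-triangular with 1s on the diagonal, up to permutation), solve by back-substitution:
  V =
[[1, 0, 0, 0],
 [0, 1, 0, 0],
 [1, 1, 0, 1],
 [0, 0, 1, 0]]
  V a = (2, -2, 4, -2)
Solving gives a = (2, -2, -2, 4).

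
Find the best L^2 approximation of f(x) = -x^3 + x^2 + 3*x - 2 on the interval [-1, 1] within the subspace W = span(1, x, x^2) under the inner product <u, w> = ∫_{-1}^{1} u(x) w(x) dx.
g(x) = x^2 + 12*x/5 - 2

The best approximation g ∈ W is the orthogonal projection of f onto W. Writing g = a_0 + a_1 x + a_2 x^2, the coefficients solve the normal equations G · a = b where
  G_{ij} = <φ_i, φ_j> and b_i = <f, φ_i>, with φ_0 = 1, φ_1 = x, φ_2 = x^2.
G =
  [2, 0, 2/3]
  [0, 2/3, 0]
  [2/3, 0, 2/5],
b = (-10/3, 8/5, -14/15).
Solving gives a_0 = -2, a_1 = 12/5, a_2 = 1, so
  g(x) = x^2 + 12*x/5 - 2.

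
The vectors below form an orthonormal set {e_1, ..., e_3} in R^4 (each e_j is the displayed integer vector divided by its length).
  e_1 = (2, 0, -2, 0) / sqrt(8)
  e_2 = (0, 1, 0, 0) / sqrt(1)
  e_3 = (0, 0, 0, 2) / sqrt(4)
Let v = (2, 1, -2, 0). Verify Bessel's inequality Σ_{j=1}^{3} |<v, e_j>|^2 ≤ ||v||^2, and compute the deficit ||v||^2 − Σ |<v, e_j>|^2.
Σ |<v, e_j>|^2 = 9; ||v||^2 = 9; deficit = 0

Write each e_j = u_j / sqrt(<u_j, u_j>) where u_j is the displayed integer vector. Then <v, e_j> = <v, u_j> / sqrt(<u_j, u_j>), so |<v, e_j>|^2 = <v, u_j>^2 / <u_j, u_j>.
Coefficients: <v, e_1> = 8/sqrt(8), <v, e_2> = 1/sqrt(1), <v, e_3> = 0/sqrt(4).
Square and sum: Σ |<v, e_j>|^2 = 9.
Compute ||v||^2 = v·v = 9.
Deficit = 9 − 9 = 0 ≥ 0, confirming Bessel's inequality. (The deficit equals ||v − Σ <v,e_j> e_j||^2, the squared distance from v to span{e_j}.)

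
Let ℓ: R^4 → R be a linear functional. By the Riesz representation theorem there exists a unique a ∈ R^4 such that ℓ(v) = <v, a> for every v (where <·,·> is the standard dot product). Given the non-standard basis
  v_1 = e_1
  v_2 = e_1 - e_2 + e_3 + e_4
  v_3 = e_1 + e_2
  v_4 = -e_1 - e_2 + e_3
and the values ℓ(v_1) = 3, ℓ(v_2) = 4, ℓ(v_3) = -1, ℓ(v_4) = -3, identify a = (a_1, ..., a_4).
a = (3, -4, -4, 1)

Write a = (a_1, ..., a_4) in the standard basis. For each basis vector v_i, ℓ(v_i) = <v_i, a> is a linear equation in the a_j's. Collect the n equations into a matrix system V a = ℓ, where row i of V is v_i (expressed in the standard basis). Since V is invertible (lower-triangular with 1s on the diagonal, up to permutation), solve by back-substitution:
  V =
[[1, 0, 0, 0],
 [1, -1, 1, 1],
 [1, 1, 0, 0],
 [-1, -1, 1, 0]]
  V a = (3, 4, -1, -3)
Solving gives a = (3, -4, -4, 1).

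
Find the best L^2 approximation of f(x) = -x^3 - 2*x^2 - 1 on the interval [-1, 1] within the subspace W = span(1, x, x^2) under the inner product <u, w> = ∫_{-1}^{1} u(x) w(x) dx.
g(x) = -2*x^2 - 3*x/5 - 1

The best approximation g ∈ W is the orthogonal projection of f onto W. Writing g = a_0 + a_1 x + a_2 x^2, the coefficients solve the normal equations G · a = b where
  G_{ij} = <φ_i, φ_j> and b_i = <f, φ_i>, with φ_0 = 1, φ_1 = x, φ_2 = x^2.
G =
  [2, 0, 2/3]
  [0, 2/3, 0]
  [2/3, 0, 2/5],
b = (-10/3, -2/5, -22/15).
Solving gives a_0 = -1, a_1 = -3/5, a_2 = -2, so
  g(x) = -2*x^2 - 3*x/5 - 1.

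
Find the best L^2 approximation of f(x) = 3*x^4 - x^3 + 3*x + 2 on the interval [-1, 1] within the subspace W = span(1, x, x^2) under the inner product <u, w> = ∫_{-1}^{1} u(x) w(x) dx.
g(x) = 18*x^2/7 + 12*x/5 + 61/35

The best approximation g ∈ W is the orthogonal projection of f onto W. Writing g = a_0 + a_1 x + a_2 x^2, the coefficients solve the normal equations G · a = b where
  G_{ij} = <φ_i, φ_j> and b_i = <f, φ_i>, with φ_0 = 1, φ_1 = x, φ_2 = x^2.
G =
  [2, 0, 2/3]
  [0, 2/3, 0]
  [2/3, 0, 2/5],
b = (26/5, 8/5, 46/21).
Solving gives a_0 = 61/35, a_1 = 12/5, a_2 = 18/7, so
  g(x) = 18*x^2/7 + 12*x/5 + 61/35.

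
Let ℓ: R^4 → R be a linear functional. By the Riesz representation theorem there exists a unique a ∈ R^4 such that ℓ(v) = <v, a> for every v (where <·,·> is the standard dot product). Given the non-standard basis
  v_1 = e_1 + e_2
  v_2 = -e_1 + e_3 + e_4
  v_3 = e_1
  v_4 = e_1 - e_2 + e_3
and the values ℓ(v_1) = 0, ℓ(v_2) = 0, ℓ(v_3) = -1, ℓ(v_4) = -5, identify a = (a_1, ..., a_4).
a = (-1, 1, -3, 2)

Write a = (a_1, ..., a_4) in the standard basis. For each basis vector v_i, ℓ(v_i) = <v_i, a> is a linear equation in the a_j's. Collect the n equations into a matrix system V a = ℓ, where row i of V is v_i (expressed in the standard basis). Since V is invertible (lower-triangular with 1s on the diagonal, up to permutation), solve by back-substitution:
  V =
[[1, 1, 0, 0],
 [-1, 0, 1, 1],
 [1, 0, 0, 0],
 [1, -1, 1, 0]]
  V a = (0, 0, -1, -5)
Solving gives a = (-1, 1, -3, 2).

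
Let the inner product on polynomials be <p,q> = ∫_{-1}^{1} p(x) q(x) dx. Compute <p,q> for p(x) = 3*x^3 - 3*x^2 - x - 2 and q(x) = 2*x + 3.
<p,q> = -254/15

Expand the product: p(x)·q(x) = 6*x^4 + 3*x^3 - 11*x^2 - 7*x - 6.
∫_{-1}^{1} of each monomial x^k gives [2/(k+1) if k even, 0 if k odd]. Integrating term-by-term (or equivalently evaluating the antiderivative F(x) = 6*x^5/5 + 3*x^4/4 - 11*x^3/3 - 7*x^2/2 - 6*x at the endpoints):
  F(1) − F(−1) = -673/60 − (343/60) = -254/15.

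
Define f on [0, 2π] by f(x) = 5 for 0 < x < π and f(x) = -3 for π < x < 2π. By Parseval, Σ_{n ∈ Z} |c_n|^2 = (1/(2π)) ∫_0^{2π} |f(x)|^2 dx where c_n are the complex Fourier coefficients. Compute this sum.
Σ |c_n|^2 = 17

Parseval equates the L^2 energy of f (normalised by 1/(2π)) with the ℓ^2 sum of its Fourier coefficients: (1/(2π)) ∫_0^{2π} |f|^2 = Σ |c_n|^2.
Compute the left side: (1/(2π)) [∫_0^π 5^2 dx + ∫_π^{2π} (-3)^2 dx] = (1/(2π)) · (25π + 9π) = (25 + 9)/2 = 17.
So Σ_{n ∈ Z} |c_n|^2 = 17.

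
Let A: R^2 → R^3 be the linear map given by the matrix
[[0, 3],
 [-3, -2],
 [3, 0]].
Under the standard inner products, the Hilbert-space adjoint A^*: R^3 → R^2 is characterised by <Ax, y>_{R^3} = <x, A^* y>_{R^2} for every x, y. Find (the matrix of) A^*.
A^* = A^T =
[[0, -3, 3],
 [3, -2, 0]]

For real matrices with standard dot products, the defining identity <Ax, y> = <x, A^* y> gives (Ax)^T y = x^T (A^*) y, i.e. x^T A^T y = x^T (A^*) y. Since this holds for all x, y, we must have A^* = A^T. Therefore
A^* =
[[0, -3, 3],
 [3, -2, 0]].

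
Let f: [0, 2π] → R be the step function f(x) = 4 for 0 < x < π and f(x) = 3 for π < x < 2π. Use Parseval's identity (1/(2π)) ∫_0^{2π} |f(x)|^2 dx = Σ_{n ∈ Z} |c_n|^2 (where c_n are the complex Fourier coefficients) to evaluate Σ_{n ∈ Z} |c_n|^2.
Σ |c_n|^2 = 25/2

Parseval equates the L^2 energy of f (normalised by 1/(2π)) with the ℓ^2 sum of its Fourier coefficients: (1/(2π)) ∫_0^{2π} |f|^2 = Σ |c_n|^2.
Compute the left side: (1/(2π)) [∫_0^π 4^2 dx + ∫_π^{2π} 3^2 dx] = (1/(2π)) · (16π + 9π) = (16 + 9)/2 = 25/2.
So Σ_{n ∈ Z} |c_n|^2 = 25/2.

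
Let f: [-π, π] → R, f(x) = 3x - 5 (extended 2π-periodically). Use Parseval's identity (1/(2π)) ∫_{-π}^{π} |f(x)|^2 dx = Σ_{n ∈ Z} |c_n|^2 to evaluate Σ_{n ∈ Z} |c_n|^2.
Σ |c_n|^2 = 3π^2 + 25

Expand and integrate term by term over [-π, π]:
  ∫ (3x)^2 dx = 9·(2π^3/3); ∫ 2·3·(-5)·x dx = 0 (odd integrand); ∫ (-5)^2 dx = 25·2π.
So (1/(2π)) ∫_{-π}^{π} (3x - 5)^2 dx = 9π^2/3 + 25 = 3π^2 + 25.
Parseval ⇒ Σ |c_n|^2 = 3π^2 + 25.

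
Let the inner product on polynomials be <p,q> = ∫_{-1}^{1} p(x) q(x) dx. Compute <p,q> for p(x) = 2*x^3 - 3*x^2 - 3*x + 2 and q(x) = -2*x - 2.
<p,q> = -8/5

Expand the product: p(x)·q(x) = -4*x^4 + 2*x^3 + 12*x^2 + 2*x - 4.
∫_{-1}^{1} of each monomial x^k gives [2/(k+1) if k even, 0 if k odd]. Integrating term-by-term (or equivalently evaluating the antiderivative F(x) = -4*x^5/5 + x^4/2 + 4*x^3 + x^2 - 4*x at the endpoints):
  F(1) − F(−1) = 7/10 − (23/10) = -8/5.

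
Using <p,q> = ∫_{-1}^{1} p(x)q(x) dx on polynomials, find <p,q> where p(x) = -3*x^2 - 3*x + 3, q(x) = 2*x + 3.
<p,q> = 8

Expand the product: p(x)·q(x) = -6*x^3 - 15*x^2 - 3*x + 9.
∫_{-1}^{1} of each monomial x^k gives [2/(k+1) if k even, 0 if k odd]. Integrating term-by-term (or equivalently evaluating the antiderivative F(x) = -3*x^4/2 - 5*x^3 - 3*x^2/2 + 9*x at the endpoints):
  F(1) − F(−1) = 1 − (-7) = 8.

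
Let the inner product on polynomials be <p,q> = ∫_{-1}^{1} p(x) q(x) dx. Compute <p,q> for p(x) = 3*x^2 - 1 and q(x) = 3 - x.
<p,q> = 0

Expand the product: p(x)·q(x) = -3*x^3 + 9*x^2 + x - 3.
∫_{-1}^{1} of each monomial x^k gives [2/(k+1) if k even, 0 if k odd]. Integrating term-by-term (or equivalently evaluating the antiderivative F(x) = -3*x^4/4 + 3*x^3 + x^2/2 - 3*x at the endpoints):
  F(1) − F(−1) = -1/4 − (-1/4) = 0.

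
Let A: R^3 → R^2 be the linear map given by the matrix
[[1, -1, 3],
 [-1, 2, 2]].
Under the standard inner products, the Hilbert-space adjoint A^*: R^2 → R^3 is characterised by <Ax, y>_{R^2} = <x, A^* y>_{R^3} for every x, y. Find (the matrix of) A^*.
A^* = A^T =
[[1, -1],
 [-1, 2],
 [3, 2]]

For real matrices with standard dot products, the defining identity <Ax, y> = <x, A^* y> gives (Ax)^T y = x^T (A^*) y, i.e. x^T A^T y = x^T (A^*) y. Since this holds for all x, y, we must have A^* = A^T. Therefore
A^* =
[[1, -1],
 [-1, 2],
 [3, 2]].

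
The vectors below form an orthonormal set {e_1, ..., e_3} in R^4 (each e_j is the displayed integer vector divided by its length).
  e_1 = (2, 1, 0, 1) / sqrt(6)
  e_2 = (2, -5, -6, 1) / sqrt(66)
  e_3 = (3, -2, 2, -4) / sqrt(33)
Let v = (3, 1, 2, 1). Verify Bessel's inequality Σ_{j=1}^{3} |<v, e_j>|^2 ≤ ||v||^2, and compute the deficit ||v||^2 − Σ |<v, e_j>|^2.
Σ |<v, e_j>|^2 = 41/3; ||v||^2 = 15; deficit = 4/3

Write each e_j = u_j / sqrt(<u_j, u_j>) where u_j is the displayed integer vector. Then <v, e_j> = <v, u_j> / sqrt(<u_j, u_j>), so |<v, e_j>|^2 = <v, u_j>^2 / <u_j, u_j>.
Coefficients: <v, e_1> = 8/sqrt(6), <v, e_2> = -10/sqrt(66), <v, e_3> = 7/sqrt(33).
Square and sum: Σ |<v, e_j>|^2 = 41/3.
Compute ||v||^2 = v·v = 15.
Deficit = 15 − 41/3 = 4/3 ≥ 0, confirming Bessel's inequality. (The deficit equals ||v − Σ <v,e_j> e_j||^2, the squared distance from v to span{e_j}.)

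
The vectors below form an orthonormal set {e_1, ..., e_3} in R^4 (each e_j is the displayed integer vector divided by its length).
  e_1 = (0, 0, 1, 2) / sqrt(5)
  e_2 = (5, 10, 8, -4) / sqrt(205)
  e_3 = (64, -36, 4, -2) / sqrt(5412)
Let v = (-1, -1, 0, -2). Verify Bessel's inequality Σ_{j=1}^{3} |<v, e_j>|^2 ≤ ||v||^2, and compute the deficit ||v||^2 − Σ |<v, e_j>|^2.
Σ |<v, e_j>|^2 = 39/11; ||v||^2 = 6; deficit = 27/11

Write each e_j = u_j / sqrt(<u_j, u_j>) where u_j is the displayed integer vector. Then <v, e_j> = <v, u_j> / sqrt(<u_j, u_j>), so |<v, e_j>|^2 = <v, u_j>^2 / <u_j, u_j>.
Coefficients: <v, e_1> = -4/sqrt(5), <v, e_2> = -7/sqrt(205), <v, e_3> = -24/sqrt(5412).
Square and sum: Σ |<v, e_j>|^2 = 39/11.
Compute ||v||^2 = v·v = 6.
Deficit = 6 − 39/11 = 27/11 ≥ 0, confirming Bessel's inequality. (The deficit equals ||v − Σ <v,e_j> e_j||^2, the squared distance from v to span{e_j}.)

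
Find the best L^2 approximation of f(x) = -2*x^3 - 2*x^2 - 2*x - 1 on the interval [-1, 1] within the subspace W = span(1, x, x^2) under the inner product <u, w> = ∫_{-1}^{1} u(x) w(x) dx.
g(x) = -2*x^2 - 16*x/5 - 1

The best approximation g ∈ W is the orthogonal projection of f onto W. Writing g = a_0 + a_1 x + a_2 x^2, the coefficients solve the normal equations G · a = b where
  G_{ij} = <φ_i, φ_j> and b_i = <f, φ_i>, with φ_0 = 1, φ_1 = x, φ_2 = x^2.
G =
  [2, 0, 2/3]
  [0, 2/3, 0]
  [2/3, 0, 2/5],
b = (-10/3, -32/15, -22/15).
Solving gives a_0 = -1, a_1 = -16/5, a_2 = -2, so
  g(x) = -2*x^2 - 16*x/5 - 1.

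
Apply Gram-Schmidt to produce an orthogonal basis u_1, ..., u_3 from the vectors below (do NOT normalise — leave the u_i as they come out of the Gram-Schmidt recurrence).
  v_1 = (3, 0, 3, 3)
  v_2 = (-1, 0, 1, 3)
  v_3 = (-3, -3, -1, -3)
Orthogonal basis:
  u_1 = (3, 0, 3, 3)
  u_2 = (-2, 0, 0, 2)
  u_3 = (-2/3, -3, 4/3, -2/3)

Apply the Gram-Schmidt recurrence
  u_1 = v_1
  u_i = v_i − Σ_{j<i} ((v_i · u_j) / (u_j · u_j)) · u_j.

Step by step this gives:
  u_1 = (3, 0, 3, 3)
  u_2 = (-2, 0, 0, 2)
  u_3 = (-2/3, -3, 4/3, -2/3)

Orthogonality check:
  u_2 · u_1 = 0 (should be 0)
  u_3 · u_1 = 0 (should be 0)
  u_3 · u_2 = 0 (should be 0)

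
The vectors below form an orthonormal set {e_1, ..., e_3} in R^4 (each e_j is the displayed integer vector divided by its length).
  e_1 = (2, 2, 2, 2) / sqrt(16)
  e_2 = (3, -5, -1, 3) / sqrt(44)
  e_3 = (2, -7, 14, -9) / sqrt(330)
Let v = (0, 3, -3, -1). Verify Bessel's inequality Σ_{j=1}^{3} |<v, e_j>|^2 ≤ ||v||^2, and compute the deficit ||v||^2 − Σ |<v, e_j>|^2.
Σ |<v, e_j>|^2 = 71/5; ||v||^2 = 19; deficit = 24/5

Write each e_j = u_j / sqrt(<u_j, u_j>) where u_j is the displayed integer vector. Then <v, e_j> = <v, u_j> / sqrt(<u_j, u_j>), so |<v, e_j>|^2 = <v, u_j>^2 / <u_j, u_j>.
Coefficients: <v, e_1> = -2/sqrt(16), <v, e_2> = -15/sqrt(44), <v, e_3> = -54/sqrt(330).
Square and sum: Σ |<v, e_j>|^2 = 71/5.
Compute ||v||^2 = v·v = 19.
Deficit = 19 − 71/5 = 24/5 ≥ 0, confirming Bessel's inequality. (The deficit equals ||v − Σ <v,e_j> e_j||^2, the squared distance from v to span{e_j}.)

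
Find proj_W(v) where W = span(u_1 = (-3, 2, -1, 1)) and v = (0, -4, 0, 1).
proj_W(v) = (7/5, -14/15, 7/15, -7/15)

Set up U = [u_1 | ... | u_1] ∈ R^(4×1). The projector onto W = col(U) is P = U (U^T U)^(-1) U^T.
Compute U^T U =
  [15],
and U^T v = (-7).
Solve U^T U · c = U^T v for the coefficients: c = (-7/15). The projection is proj_W(v) = U c.
Check: (v - proj_W(v)) · u_1 = 0  (should be 0).
Result: proj_W(v) = (7/5, -14/15, 7/15, -7/15).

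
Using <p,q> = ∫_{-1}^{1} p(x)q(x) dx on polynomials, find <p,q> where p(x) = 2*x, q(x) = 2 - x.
<p,q> = -4/3

Expand the product: p(x)·q(x) = -2*x^2 + 4*x.
∫_{-1}^{1} of each monomial x^k gives [2/(k+1) if k even, 0 if k odd]. Integrating term-by-term (or equivalently evaluating the antiderivative F(x) = -2*x^3/3 + 2*x^2 at the endpoints):
  F(1) − F(−1) = 4/3 − (8/3) = -4/3.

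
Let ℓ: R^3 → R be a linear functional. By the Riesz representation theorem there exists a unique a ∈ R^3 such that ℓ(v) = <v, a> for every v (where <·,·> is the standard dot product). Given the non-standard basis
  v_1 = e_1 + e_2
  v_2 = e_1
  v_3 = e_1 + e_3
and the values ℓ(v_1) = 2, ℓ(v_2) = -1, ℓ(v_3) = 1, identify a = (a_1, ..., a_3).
a = (-1, 3, 2)

Write a = (a_1, ..., a_3) in the standard basis. For each basis vector v_i, ℓ(v_i) = <v_i, a> is a linear equation in the a_j's. Collect the n equations into a matrix system V a = ℓ, where row i of V is v_i (expressed in the standard basis). Since V is invertible (lower-triangular with 1s on the diagonal, up to permutation), solve by back-substitution:
  V =
[[1, 1, 0],
 [1, 0, 0],
 [1, 0, 1]]
  V a = (2, -1, 1)
Solving gives a = (-1, 3, 2).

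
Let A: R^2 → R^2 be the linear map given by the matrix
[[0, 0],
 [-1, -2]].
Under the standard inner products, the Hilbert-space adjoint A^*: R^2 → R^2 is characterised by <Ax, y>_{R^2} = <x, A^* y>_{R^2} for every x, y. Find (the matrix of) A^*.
A^* = A^T =
[[0, -1],
 [0, -2]]

For real matrices with standard dot products, the defining identity <Ax, y> = <x, A^* y> gives (Ax)^T y = x^T (A^*) y, i.e. x^T A^T y = x^T (A^*) y. Since this holds for all x, y, we must have A^* = A^T. Therefore
A^* =
[[0, -1],
 [0, -2]].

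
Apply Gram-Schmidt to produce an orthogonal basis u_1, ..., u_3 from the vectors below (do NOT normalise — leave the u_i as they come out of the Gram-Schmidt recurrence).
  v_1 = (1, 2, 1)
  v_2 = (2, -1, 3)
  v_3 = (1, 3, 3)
Orthogonal basis:
  u_1 = (1, 2, 1)
  u_2 = (3/2, -2, 5/2)
  u_3 = (-77/75, 11/75, 11/15)

Apply the Gram-Schmidt recurrence
  u_1 = v_1
  u_i = v_i − Σ_{j<i} ((v_i · u_j) / (u_j · u_j)) · u_j.

Step by step this gives:
  u_1 = (1, 2, 1)
  u_2 = (3/2, -2, 5/2)
  u_3 = (-77/75, 11/75, 11/15)

Orthogonality check:
  u_2 · u_1 = 0 (should be 0)
  u_3 · u_1 = 0 (should be 0)
  u_3 · u_2 = 0 (should be 0)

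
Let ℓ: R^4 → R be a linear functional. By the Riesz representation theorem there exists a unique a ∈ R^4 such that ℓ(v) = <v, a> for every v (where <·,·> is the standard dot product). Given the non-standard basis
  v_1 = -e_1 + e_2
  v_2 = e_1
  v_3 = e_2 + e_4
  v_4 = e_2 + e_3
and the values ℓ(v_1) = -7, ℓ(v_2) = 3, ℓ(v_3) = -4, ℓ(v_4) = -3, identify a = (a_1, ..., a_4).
a = (3, -4, 1, 0)

Write a = (a_1, ..., a_4) in the standard basis. For each basis vector v_i, ℓ(v_i) = <v_i, a> is a linear equation in the a_j's. Collect the n equations into a matrix system V a = ℓ, where row i of V is v_i (expressed in the standard basis). Since V is invertible (lower-triangular with 1s on the diagonal, up to permutation), solve by back-substitution:
  V =
[[-1, 1, 0, 0],
 [1, 0, 0, 0],
 [0, 1, 0, 1],
 [0, 1, 1, 0]]
  V a = (-7, 3, -4, -3)
Solving gives a = (3, -4, 1, 0).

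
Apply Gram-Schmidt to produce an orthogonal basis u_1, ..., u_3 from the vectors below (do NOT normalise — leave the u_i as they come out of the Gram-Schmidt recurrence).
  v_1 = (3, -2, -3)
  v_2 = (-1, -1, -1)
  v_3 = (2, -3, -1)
Orthogonal basis:
  u_1 = (3, -2, -3)
  u_2 = (-14/11, -9/11, -8/11)
  u_3 = (15/62, -45/31, 75/62)

Apply the Gram-Schmidt recurrence
  u_1 = v_1
  u_i = v_i − Σ_{j<i} ((v_i · u_j) / (u_j · u_j)) · u_j.

Step by step this gives:
  u_1 = (3, -2, -3)
  u_2 = (-14/11, -9/11, -8/11)
  u_3 = (15/62, -45/31, 75/62)

Orthogonality check:
  u_2 · u_1 = 0 (should be 0)
  u_3 · u_1 = 0 (should be 0)
  u_3 · u_2 = 0 (should be 0)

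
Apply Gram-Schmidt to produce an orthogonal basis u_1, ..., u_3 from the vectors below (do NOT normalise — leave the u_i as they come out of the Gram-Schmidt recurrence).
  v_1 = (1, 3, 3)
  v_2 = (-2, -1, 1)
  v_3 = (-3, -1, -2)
Orthogonal basis:
  u_1 = (1, 3, 3)
  u_2 = (-36/19, -13/19, 25/19)
  u_3 = (-63/55, 147/110, -21/22)

Apply the Gram-Schmidt recurrence
  u_1 = v_1
  u_i = v_i − Σ_{j<i} ((v_i · u_j) / (u_j · u_j)) · u_j.

Step by step this gives:
  u_1 = (1, 3, 3)
  u_2 = (-36/19, -13/19, 25/19)
  u_3 = (-63/55, 147/110, -21/22)

Orthogonality check:
  u_2 · u_1 = 0 (should be 0)
  u_3 · u_1 = 0 (should be 0)
  u_3 · u_2 = 0 (should be 0)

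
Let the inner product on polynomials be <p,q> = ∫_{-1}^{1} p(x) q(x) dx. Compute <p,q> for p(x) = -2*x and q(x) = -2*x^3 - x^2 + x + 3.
<p,q> = 4/15

Expand the product: p(x)·q(x) = 4*x^4 + 2*x^3 - 2*x^2 - 6*x.
∫_{-1}^{1} of each monomial x^k gives [2/(k+1) if k even, 0 if k odd]. Integrating term-by-term (or equivalently evaluating the antiderivative F(x) = 4*x^5/5 + x^4/2 - 2*x^3/3 - 3*x^2 at the endpoints):
  F(1) − F(−1) = -71/30 − (-79/30) = 4/15.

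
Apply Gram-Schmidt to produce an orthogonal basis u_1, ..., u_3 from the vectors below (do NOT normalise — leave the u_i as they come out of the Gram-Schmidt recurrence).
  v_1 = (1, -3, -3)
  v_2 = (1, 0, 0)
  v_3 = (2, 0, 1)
Orthogonal basis:
  u_1 = (1, -3, -3)
  u_2 = (18/19, 3/19, 3/19)
  u_3 = (0, -1/2, 1/2)

Apply the Gram-Schmidt recurrence
  u_1 = v_1
  u_i = v_i − Σ_{j<i} ((v_i · u_j) / (u_j · u_j)) · u_j.

Step by step this gives:
  u_1 = (1, -3, -3)
  u_2 = (18/19, 3/19, 3/19)
  u_3 = (0, -1/2, 1/2)

Orthogonality check:
  u_2 · u_1 = 0 (should be 0)
  u_3 · u_1 = 0 (should be 0)
  u_3 · u_2 = 0 (should be 0)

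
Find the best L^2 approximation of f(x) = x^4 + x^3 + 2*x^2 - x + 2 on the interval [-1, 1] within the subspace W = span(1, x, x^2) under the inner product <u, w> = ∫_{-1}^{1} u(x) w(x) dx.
g(x) = 20*x^2/7 - 2*x/5 + 67/35

The best approximation g ∈ W is the orthogonal projection of f onto W. Writing g = a_0 + a_1 x + a_2 x^2, the coefficients solve the normal equations G · a = b where
  G_{ij} = <φ_i, φ_j> and b_i = <f, φ_i>, with φ_0 = 1, φ_1 = x, φ_2 = x^2.
G =
  [2, 0, 2/3]
  [0, 2/3, 0]
  [2/3, 0, 2/5],
b = (86/15, -4/15, 254/105).
Solving gives a_0 = 67/35, a_1 = -2/5, a_2 = 20/7, so
  g(x) = 20*x^2/7 - 2*x/5 + 67/35.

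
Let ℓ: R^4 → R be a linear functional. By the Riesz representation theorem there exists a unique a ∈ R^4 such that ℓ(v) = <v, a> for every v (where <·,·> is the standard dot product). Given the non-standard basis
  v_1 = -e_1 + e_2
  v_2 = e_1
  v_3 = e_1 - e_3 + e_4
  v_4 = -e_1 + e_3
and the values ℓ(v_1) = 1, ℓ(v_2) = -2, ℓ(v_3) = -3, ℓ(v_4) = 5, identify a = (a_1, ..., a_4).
a = (-2, -1, 3, 2)

Write a = (a_1, ..., a_4) in the standard basis. For each basis vector v_i, ℓ(v_i) = <v_i, a> is a linear equation in the a_j's. Collect the n equations into a matrix system V a = ℓ, where row i of V is v_i (expressed in the standard basis). Since V is invertible (lower-triangular with 1s on the diagonal, up to permutation), solve by back-substitution:
  V =
[[-1, 1, 0, 0],
 [1, 0, 0, 0],
 [1, 0, -1, 1],
 [-1, 0, 1, 0]]
  V a = (1, -2, -3, 5)
Solving gives a = (-2, -1, 3, 2).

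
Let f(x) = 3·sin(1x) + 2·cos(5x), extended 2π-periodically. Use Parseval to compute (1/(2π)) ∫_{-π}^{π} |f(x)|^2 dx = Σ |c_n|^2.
Σ |c_n|^2 = 13/2

Expand |f|^2 and use orthogonality of {sin(nx), cos(mx)} on [-π, π]:
  ∫_{-π}^{π} sin(nx)^2 dx = π, ∫ cos(mx)^2 dx = π, and cross terms integrate to 0.
So ∫_{-π}^{π} f(x)^2 dx = 3^2 · π + 2^2 · π = (9 + 4)π.
Divide by 2π: (9 + 4)/2 = 13/2.
By Parseval, this equals Σ |c_n|^2.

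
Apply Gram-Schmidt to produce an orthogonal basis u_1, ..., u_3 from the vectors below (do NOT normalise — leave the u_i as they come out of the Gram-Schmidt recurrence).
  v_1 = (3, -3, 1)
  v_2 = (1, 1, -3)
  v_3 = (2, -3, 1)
Orthogonal basis:
  u_1 = (3, -3, 1)
  u_2 = (28/19, 10/19, -54/19)
  u_3 = (-8/25, -2/5, -6/25)

Apply the Gram-Schmidt recurrence
  u_1 = v_1
  u_i = v_i − Σ_{j<i} ((v_i · u_j) / (u_j · u_j)) · u_j.

Step by step this gives:
  u_1 = (3, -3, 1)
  u_2 = (28/19, 10/19, -54/19)
  u_3 = (-8/25, -2/5, -6/25)

Orthogonality check:
  u_2 · u_1 = 0 (should be 0)
  u_3 · u_1 = 0 (should be 0)
  u_3 · u_2 = 0 (should be 0)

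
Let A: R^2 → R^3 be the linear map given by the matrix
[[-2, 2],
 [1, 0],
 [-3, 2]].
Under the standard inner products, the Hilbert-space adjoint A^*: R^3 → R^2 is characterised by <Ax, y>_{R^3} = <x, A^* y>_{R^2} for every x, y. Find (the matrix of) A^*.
A^* = A^T =
[[-2, 1, -3],
 [2, 0, 2]]

For real matrices with standard dot products, the defining identity <Ax, y> = <x, A^* y> gives (Ax)^T y = x^T (A^*) y, i.e. x^T A^T y = x^T (A^*) y. Since this holds for all x, y, we must have A^* = A^T. Therefore
A^* =
[[-2, 1, -3],
 [2, 0, 2]].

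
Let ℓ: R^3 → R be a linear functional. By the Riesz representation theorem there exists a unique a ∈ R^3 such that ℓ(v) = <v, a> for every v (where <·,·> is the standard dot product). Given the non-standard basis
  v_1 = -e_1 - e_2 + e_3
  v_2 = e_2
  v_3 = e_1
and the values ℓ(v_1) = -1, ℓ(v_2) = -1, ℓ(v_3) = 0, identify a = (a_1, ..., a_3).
a = (0, -1, -2)

Write a = (a_1, ..., a_3) in the standard basis. For each basis vector v_i, ℓ(v_i) = <v_i, a> is a linear equation in the a_j's. Collect the n equations into a matrix system V a = ℓ, where row i of V is v_i (expressed in the standard basis). Since V is invertible (lower-triangular with 1s on the diagonal, up to permutation), solve by back-substitution:
  V =
[[-1, -1, 1],
 [0, 1, 0],
 [1, 0, 0]]
  V a = (-1, -1, 0)
Solving gives a = (0, -1, -2).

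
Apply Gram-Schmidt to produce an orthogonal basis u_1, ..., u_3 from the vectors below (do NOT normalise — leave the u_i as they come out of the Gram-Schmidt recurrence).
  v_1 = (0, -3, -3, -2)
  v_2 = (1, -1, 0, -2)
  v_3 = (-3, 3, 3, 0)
Orthogonal basis:
  u_1 = (0, -3, -3, -2)
  u_2 = (1, -1/22, 21/22, -15/11)
  u_3 = (-243/83, 45/83, 51/83, -144/83)

Apply the Gram-Schmidt recurrence
  u_1 = v_1
  u_i = v_i − Σ_{j<i} ((v_i · u_j) / (u_j · u_j)) · u_j.

Step by step this gives:
  u_1 = (0, -3, -3, -2)
  u_2 = (1, -1/22, 21/22, -15/11)
  u_3 = (-243/83, 45/83, 51/83, -144/83)

Orthogonality check:
  u_2 · u_1 = 0 (should be 0)
  u_3 · u_1 = 0 (should be 0)
  u_3 · u_2 = 0 (should be 0)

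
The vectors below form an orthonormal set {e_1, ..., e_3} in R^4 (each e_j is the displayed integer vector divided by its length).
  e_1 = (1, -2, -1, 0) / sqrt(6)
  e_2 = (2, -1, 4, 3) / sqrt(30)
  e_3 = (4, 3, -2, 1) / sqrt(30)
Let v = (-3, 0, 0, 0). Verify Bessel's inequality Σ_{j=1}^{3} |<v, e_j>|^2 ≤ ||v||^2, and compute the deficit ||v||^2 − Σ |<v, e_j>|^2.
Σ |<v, e_j>|^2 = 15/2; ||v||^2 = 9; deficit = 3/2

Write each e_j = u_j / sqrt(<u_j, u_j>) where u_j is the displayed integer vector. Then <v, e_j> = <v, u_j> / sqrt(<u_j, u_j>), so |<v, e_j>|^2 = <v, u_j>^2 / <u_j, u_j>.
Coefficients: <v, e_1> = -3/sqrt(6), <v, e_2> = -6/sqrt(30), <v, e_3> = -12/sqrt(30).
Square and sum: Σ |<v, e_j>|^2 = 15/2.
Compute ||v||^2 = v·v = 9.
Deficit = 9 − 15/2 = 3/2 ≥ 0, confirming Bessel's inequality. (The deficit equals ||v − Σ <v,e_j> e_j||^2, the squared distance from v to span{e_j}.)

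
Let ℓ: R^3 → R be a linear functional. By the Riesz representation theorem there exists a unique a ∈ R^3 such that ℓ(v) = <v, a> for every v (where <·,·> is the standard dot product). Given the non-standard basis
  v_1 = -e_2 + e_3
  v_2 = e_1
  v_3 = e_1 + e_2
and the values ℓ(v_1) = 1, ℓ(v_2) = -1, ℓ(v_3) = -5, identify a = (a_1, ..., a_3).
a = (-1, -4, -3)

Write a = (a_1, ..., a_3) in the standard basis. For each basis vector v_i, ℓ(v_i) = <v_i, a> is a linear equation in the a_j's. Collect the n equations into a matrix system V a = ℓ, where row i of V is v_i (expressed in the standard basis). Since V is invertible (lower-triangular with 1s on the diagonal, up to permutation), solve by back-substitution:
  V =
[[0, -1, 1],
 [1, 0, 0],
 [1, 1, 0]]
  V a = (1, -1, -5)
Solving gives a = (-1, -4, -3).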